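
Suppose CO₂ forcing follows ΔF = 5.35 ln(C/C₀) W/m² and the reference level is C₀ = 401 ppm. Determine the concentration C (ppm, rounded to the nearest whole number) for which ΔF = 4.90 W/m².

Set 5.35 ln(C/401) = 4.90, so ln(C/401) = 4.90/5.35 = 0.91589.
Then C/401 = e^0.91589 = 2.49900, giving C = 401 × 2.49900 = 1002.10 ppm.

C ≈ 1002 ppm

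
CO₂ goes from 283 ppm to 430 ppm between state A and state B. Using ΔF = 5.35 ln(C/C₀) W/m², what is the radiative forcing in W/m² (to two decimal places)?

ΔF = 2.24 W/m²

CO₂: 5.35 × ln(430/283) = 5.35 × ln(1.51943) = 5.35 × 0.41834 = 2.2381 W/m².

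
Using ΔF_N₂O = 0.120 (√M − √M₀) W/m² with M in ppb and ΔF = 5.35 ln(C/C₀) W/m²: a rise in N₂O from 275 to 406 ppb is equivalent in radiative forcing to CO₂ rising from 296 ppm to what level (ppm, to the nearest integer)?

C ≈ 321 ppm

N₂O forcing: 0.120 × (√406 − √275) = 0.120 × (20.1494 − 16.5831) = 0.120 × 3.5663 = 0.42796 W/m².
Set 5.35 ln(C/296) = 0.42796: ln(C/296) = 0.42796/5.35 = 0.07999, so C = 296 × e^0.07999 = 296 × 1.08328 = 320.65 ppm.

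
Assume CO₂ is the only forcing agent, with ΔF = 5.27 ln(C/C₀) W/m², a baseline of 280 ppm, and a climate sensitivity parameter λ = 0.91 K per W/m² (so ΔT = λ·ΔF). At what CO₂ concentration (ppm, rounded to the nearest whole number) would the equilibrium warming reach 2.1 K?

C ≈ 434 ppm

Required forcing: ΔF = ΔT/λ = 2.1/0.91 = 2.3077 W/m².
Then ln(C/280) = ΔF/5.27 = 2.3077/5.27 = 0.43789.
So C = 280 × e^0.43789 = 280 × 1.54943 = 433.84 ppm.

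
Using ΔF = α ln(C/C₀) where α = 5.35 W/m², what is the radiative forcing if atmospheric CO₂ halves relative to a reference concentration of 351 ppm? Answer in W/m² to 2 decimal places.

ΔF = 5.35 × ln(0.5) = 5.35 × -0.69315 = -3.7084 W/m².

ΔF = -3.71 W/m²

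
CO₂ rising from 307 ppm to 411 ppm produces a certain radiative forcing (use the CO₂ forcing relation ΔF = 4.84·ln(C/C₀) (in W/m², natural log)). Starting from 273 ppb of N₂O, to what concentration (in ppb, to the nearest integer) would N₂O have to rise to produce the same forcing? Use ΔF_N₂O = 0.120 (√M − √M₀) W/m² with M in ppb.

CO₂ forcing: 4.84 × ln(411/307) = 4.84 × 0.291745 = 1.41205 W/m².
Set 0.120(√M − √273) = 1.41205: √M = 1.41205/0.120 + √273 = 11.7671 + 16.5227 = 28.2898.
M = (28.2898)² = 800.31 ppb.

M ≈ 800 ppb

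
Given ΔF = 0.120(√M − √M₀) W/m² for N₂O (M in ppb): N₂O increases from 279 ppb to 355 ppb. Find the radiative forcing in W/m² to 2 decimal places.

N₂O: 0.120 × (√355 − √279) = 0.120 × (18.8414 − 16.7033) = 0.120 × 2.1381 = 0.2566 W/m².

ΔF = 0.26 W/m²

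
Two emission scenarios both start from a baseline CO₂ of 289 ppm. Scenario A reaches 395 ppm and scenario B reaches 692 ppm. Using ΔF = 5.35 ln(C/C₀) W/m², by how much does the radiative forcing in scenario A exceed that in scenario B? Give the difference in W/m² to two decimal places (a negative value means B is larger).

ΔF_A − ΔF_B = -3.00 W/m²

ΔF_A = 5.35 ln(395/289) = 5.35 × 0.31246 = 1.6717 W/m².
ΔF_B = 5.35 ln(692/289) = 5.35 × 0.87316 = 4.6714 W/m².
Difference: 1.6717 − 4.6714 = -2.9997 W/m².
(Equivalently, ΔF_A − ΔF_B = 5.35 ln(395/692) = 5.35 × -0.56070 = -2.9997 W/m².)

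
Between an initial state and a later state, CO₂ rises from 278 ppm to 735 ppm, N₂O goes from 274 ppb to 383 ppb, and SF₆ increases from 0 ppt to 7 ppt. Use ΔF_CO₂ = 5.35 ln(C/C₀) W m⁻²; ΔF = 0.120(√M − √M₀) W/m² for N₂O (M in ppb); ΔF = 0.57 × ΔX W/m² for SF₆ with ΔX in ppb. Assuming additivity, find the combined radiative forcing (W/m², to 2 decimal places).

ΔF = 5.57 W/m²

CO₂: 5.35 × ln(735/278) = 5.35 × ln(2.64388) = 5.35 × 0.97225 = 5.2015 W/m².
N₂O: 0.120 × (√383 − √274) = 0.120 × (19.5704 − 16.5529) = 0.120 × 3.0175 = 0.3621 W/m².
SF₆: Δ = 7 − 0 = 7 ppt = 0.007 ppb; ΔF = 0.57 × 0.007 = 0.0040 W/m².
Total ΔF = 5.2015 + 0.3621 + 0.0040 = 5.5676 W/m².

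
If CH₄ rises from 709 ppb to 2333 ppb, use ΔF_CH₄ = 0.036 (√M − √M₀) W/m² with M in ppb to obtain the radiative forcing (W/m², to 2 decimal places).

ΔF = 0.78 W/m²

CH₄: 0.036 × (√2333 − √709) = 0.036 × (48.3011 − 26.6271) = 0.036 × 21.6740 = 0.7803 W/m².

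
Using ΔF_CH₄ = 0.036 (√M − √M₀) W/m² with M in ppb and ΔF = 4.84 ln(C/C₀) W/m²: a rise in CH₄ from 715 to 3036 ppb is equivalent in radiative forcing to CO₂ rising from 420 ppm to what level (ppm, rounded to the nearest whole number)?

CH₄ forcing: 0.036 × (√3036 − √715) = 0.036 × (55.0999 − 26.7395) = 0.036 × 28.3604 = 1.02097 W/m².
Set 4.84 ln(C/420) = 1.02097: ln(C/420) = 1.02097/4.84 = 0.21094, so C = 420 × e^0.21094 = 420 × 1.23484 = 518.63 ppm.

C ≈ 519 ppm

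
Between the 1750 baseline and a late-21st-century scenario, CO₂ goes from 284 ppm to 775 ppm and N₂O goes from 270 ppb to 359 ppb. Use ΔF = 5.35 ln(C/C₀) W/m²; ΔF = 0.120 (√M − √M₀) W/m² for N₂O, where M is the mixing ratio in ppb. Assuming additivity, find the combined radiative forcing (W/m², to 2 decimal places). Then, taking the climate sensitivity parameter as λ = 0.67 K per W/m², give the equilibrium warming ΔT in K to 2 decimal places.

ΔF = 5.67 W/m²; ΔT = 3.80 K

CO₂: 5.35 × ln(775/284) = 5.35 × ln(2.72887) = 5.35 × 1.00389 = 5.3708 W/m².
N₂O: 0.120 × (√359 − √270) = 0.120 × (18.9473 − 16.4317) = 0.120 × 2.5156 = 0.3019 W/m².
Total ΔF = 5.3708 + 0.3019 = 5.6727 W/m².
ΔT = λ ΔF = 0.67 × 5.67 = 3.7989 K.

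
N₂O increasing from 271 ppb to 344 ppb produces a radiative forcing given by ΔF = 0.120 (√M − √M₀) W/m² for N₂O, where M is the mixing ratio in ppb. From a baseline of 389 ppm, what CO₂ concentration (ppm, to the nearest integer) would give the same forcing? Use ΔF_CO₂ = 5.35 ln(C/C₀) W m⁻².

N₂O forcing: 0.120 × (√344 − √271) = 0.120 × (18.5472 − 16.4621) = 0.120 × 2.0851 = 0.25021 W/m².
Set 5.35 ln(C/389) = 0.25021: ln(C/389) = 0.25021/5.35 = 0.04677, so C = 389 × e^0.04677 = 389 × 1.04788 = 407.63 ppm.

C ≈ 408 ppm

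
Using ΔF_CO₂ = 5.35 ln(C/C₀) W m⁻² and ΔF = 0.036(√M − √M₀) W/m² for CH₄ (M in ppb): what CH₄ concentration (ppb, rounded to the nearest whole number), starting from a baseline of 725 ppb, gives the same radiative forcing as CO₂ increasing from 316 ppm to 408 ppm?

M ≈ 4212 ppb

CO₂ forcing: 5.35 × ln(408/316) = 5.35 × 0.255525 = 1.36706 W/m².
Set 0.036(√M − √725) = 1.36706: √M = 1.36706/0.036 + √725 = 37.9739 + 26.9258 = 64.8997.
M = (64.8997)² = 4211.97 ppb.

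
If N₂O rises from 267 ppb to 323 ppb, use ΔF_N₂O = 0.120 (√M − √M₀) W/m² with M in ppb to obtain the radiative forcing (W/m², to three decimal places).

N₂O: 0.120 × (√323 − √267) = 0.120 × (17.9722 − 16.3401) = 0.120 × 1.6321 = 0.1959 W/m².

ΔF = 0.196 W/m²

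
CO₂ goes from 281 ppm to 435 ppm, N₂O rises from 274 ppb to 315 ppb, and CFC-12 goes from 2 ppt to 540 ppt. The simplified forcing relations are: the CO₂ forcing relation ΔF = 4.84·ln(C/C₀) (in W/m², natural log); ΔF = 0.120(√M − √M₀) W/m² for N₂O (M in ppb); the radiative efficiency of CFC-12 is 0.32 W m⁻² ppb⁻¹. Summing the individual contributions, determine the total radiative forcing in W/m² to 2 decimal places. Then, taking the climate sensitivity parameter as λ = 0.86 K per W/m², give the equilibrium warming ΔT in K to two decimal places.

ΔF = 2.43 W/m²; ΔT = 2.09 K

CO₂: 4.84 × ln(435/281) = 4.84 × ln(1.54804) = 4.84 × 0.43699 = 2.1150 W/m².
N₂O: 0.120 × (√315 − √274) = 0.120 × (17.7482 − 16.5529) = 0.120 × 1.1953 = 0.1434 W/m².
CFC-12: Δ = 540 − 2 = 538 ppt = 0.538 ppb; ΔF = 0.32 × 0.538 = 0.1722 W/m².
Total ΔF = 2.1150 + 0.1434 + 0.1722 = 2.4306 W/m².
ΔT = λ ΔF = 0.86 × 2.43 = 2.0898 K.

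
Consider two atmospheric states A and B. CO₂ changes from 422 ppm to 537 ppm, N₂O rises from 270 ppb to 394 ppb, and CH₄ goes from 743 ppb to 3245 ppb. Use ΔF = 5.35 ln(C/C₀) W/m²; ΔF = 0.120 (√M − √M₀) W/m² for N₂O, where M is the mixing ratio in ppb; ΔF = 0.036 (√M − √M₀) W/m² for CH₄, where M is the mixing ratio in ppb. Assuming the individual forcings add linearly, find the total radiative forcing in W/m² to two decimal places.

CO₂: 5.35 × ln(537/422) = 5.35 × ln(1.27251) = 5.35 × 0.24099 = 1.2893 W/m².
N₂O: 0.120 × (√394 − √270) = 0.120 × (19.8494 − 16.4317) = 0.120 × 3.4177 = 0.4101 W/m².
CH₄: 0.036 × (√3245 − √743) = 0.036 × (56.9649 − 27.2580) = 0.036 × 29.7069 = 1.0694 W/m².
Total ΔF = 1.2893 + 0.4101 + 1.0694 = 2.7688 W/m².

ΔF = 2.77 W/m²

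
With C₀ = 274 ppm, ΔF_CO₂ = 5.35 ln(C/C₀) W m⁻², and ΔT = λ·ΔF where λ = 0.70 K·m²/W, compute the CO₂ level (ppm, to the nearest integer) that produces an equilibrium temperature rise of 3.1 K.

Required forcing: ΔF = ΔT/λ = 3.1/0.70 = 4.4286 W/m².
Then ln(C/274) = ΔF/5.35 = 4.4286/5.35 = 0.82778.
So C = 274 × e^0.82778 = 274 × 2.28823 = 626.98 ppm.

C ≈ 627 ppm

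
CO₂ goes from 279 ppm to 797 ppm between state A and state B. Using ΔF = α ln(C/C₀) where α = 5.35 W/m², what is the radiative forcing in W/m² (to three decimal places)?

ΔF = 5.616 W/m²

CO₂: 5.35 × ln(797/279) = 5.35 × ln(2.85663) = 5.35 × 1.04964 = 5.6156 W/m².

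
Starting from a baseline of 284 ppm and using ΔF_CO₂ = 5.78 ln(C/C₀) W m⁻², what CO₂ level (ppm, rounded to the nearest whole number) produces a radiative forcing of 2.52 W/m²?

C ≈ 439 ppm

Set 5.78 ln(C/284) = 2.52, so ln(C/284) = 2.52/5.78 = 0.43599.
Then C/284 = e^0.43599 = 1.54649, giving C = 284 × 1.54649 = 439.20 ppm.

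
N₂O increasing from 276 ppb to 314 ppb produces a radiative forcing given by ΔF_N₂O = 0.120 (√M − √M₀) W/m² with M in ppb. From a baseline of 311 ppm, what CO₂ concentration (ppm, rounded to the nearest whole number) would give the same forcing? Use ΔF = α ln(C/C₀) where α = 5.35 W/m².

C ≈ 319 ppm

N₂O forcing: 0.120 × (√314 − √276) = 0.120 × (17.7200 − 16.6132) = 0.120 × 1.1068 = 0.13282 W/m².
Set 5.35 ln(C/311) = 0.13282: ln(C/311) = 0.13282/5.35 = 0.02483, so C = 311 × e^0.02483 = 311 × 1.02514 = 318.82 ppm.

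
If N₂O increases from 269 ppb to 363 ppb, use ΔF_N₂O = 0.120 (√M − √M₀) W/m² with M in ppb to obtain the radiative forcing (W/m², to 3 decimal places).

N₂O: 0.120 × (√363 − √269) = 0.120 × (19.0526 − 16.4012) = 0.120 × 2.6514 = 0.3182 W/m².

ΔF = 0.318 W/m²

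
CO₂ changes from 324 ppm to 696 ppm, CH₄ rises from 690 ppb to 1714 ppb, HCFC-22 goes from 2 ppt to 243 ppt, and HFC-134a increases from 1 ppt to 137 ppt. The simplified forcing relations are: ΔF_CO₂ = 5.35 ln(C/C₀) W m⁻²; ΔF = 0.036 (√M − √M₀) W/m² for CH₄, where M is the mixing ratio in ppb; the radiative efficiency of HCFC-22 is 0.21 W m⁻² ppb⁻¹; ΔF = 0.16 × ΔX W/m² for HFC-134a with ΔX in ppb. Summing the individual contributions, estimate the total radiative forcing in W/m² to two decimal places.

CO₂: 5.35 × ln(696/324) = 5.35 × ln(2.14815) = 5.35 × 0.76461 = 4.0907 W/m².
CH₄: 0.036 × (√1714 − √690) = 0.036 × (41.4005 − 26.2679) = 0.036 × 15.1326 = 0.5448 W/m².
HCFC-22: Δ = 243 − 2 = 241 ppt = 0.241 ppb; ΔF = 0.21 × 0.241 = 0.0506 W/m².
HFC-134a: Δ = 137 − 1 = 136 ppt = 0.136 ppb; ΔF = 0.16 × 0.136 = 0.0218 W/m².
Total ΔF = 4.0907 + 0.5448 + 0.0506 + 0.0218 = 4.7079 W/m².

ΔF = 4.71 W/m²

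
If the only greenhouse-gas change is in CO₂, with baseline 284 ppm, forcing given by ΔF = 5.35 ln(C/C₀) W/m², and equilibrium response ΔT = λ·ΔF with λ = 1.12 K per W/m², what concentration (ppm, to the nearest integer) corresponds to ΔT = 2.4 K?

C ≈ 424 ppm

Required forcing: ΔF = ΔT/λ = 2.4/1.12 = 2.1429 W/m².
Then ln(C/284) = ΔF/5.35 = 2.1429/5.35 = 0.40054.
So C = 284 × e^0.40054 = 284 × 1.49263 = 423.91 ppm.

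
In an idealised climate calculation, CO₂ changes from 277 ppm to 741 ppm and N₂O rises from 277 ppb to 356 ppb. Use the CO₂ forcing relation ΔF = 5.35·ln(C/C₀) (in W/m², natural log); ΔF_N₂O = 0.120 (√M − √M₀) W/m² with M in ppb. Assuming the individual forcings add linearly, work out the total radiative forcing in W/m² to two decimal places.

CO₂: 5.35 × ln(741/277) = 5.35 × ln(2.67509) = 5.35 × 0.98398 = 5.2643 W/m².
N₂O: 0.120 × (√356 − √277) = 0.120 × (18.8680 − 16.6433) = 0.120 × 2.2247 = 0.2670 W/m².
Total ΔF = 5.2643 + 0.2670 = 5.5313 W/m².

ΔF = 5.53 W/m²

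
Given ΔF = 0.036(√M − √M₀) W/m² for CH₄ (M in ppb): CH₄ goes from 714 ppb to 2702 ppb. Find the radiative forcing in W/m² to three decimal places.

CH₄: 0.036 × (√2702 − √714) = 0.036 × (51.9808 − 26.7208) = 0.036 × 25.2600 = 0.9094 W/m².

ΔF = 0.909 W/m²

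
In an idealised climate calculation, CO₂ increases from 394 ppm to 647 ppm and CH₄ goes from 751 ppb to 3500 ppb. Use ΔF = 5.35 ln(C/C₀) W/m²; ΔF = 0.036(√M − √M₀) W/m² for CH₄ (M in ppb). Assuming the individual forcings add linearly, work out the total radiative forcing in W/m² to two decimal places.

ΔF = 3.80 W/m²

CO₂: 5.35 × ln(647/394) = 5.35 × ln(1.64213) = 5.35 × 0.49599 = 2.6535 W/m².
CH₄: 0.036 × (√3500 − √751) = 0.036 × (59.1608 − 27.4044) = 0.036 × 31.7564 = 1.1432 W/m².
Total ΔF = 2.6535 + 1.1432 = 3.7967 W/m².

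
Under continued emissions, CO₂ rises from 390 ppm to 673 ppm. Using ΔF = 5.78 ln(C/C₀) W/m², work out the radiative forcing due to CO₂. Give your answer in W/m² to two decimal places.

ΔF = 3.15 W/m²

CO₂: 5.78 × ln(673/390) = 5.78 × ln(1.72564) = 5.78 × 0.54560 = 3.1536 W/m².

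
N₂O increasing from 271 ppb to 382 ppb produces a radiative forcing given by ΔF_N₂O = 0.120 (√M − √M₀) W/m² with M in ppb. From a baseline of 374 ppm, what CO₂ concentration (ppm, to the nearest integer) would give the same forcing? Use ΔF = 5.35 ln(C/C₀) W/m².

N₂O forcing: 0.120 × (√382 − √271) = 0.120 × (19.5448 − 16.4621) = 0.120 × 3.0827 = 0.36992 W/m².
Set 5.35 ln(C/374) = 0.36992: ln(C/374) = 0.36992/5.35 = 0.06914, so C = 374 × e^0.06914 = 374 × 1.07159 = 400.77 ppm.

C ≈ 401 ppm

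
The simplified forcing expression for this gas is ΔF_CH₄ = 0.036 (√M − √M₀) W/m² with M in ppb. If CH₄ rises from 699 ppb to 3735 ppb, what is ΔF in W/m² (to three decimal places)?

ΔF = 1.248 W/m²

CH₄: 0.036 × (√3735 − √699) = 0.036 × (61.1146 − 26.4386) = 0.036 × 34.6760 = 1.2483 W/m².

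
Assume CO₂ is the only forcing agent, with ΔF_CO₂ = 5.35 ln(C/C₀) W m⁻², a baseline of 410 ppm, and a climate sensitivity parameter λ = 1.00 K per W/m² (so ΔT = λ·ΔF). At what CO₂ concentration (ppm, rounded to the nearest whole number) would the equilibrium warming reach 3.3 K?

Required forcing: ΔF = ΔT/λ = 3.3/1.00 = 3.3000 W/m².
Then ln(C/410) = ΔF/5.35 = 3.3000/5.35 = 0.61682.
So C = 410 × e^0.61682 = 410 × 1.85303 = 759.74 ppm.

C ≈ 760 ppm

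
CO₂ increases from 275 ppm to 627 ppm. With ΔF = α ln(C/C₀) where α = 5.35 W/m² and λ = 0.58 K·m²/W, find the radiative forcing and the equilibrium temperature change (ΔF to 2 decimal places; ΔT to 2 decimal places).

ΔF = 4.41 W/m²; ΔT = 2.56 K

CO₂: 5.35 × ln(627/275) = 5.35 × ln(2.28000) = 5.35 × 0.82418 = 4.4094 W/m².
ΔT = λ ΔF = 0.58 × 4.41 = 2.5578 K.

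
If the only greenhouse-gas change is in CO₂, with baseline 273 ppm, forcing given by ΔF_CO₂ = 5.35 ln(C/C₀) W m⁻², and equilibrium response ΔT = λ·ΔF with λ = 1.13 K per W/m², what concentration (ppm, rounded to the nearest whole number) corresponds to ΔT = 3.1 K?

C ≈ 456 ppm

Required forcing: ΔF = ΔT/λ = 3.1/1.13 = 2.7434 W/m².
Then ln(C/273) = ΔF/5.35 = 2.7434/5.35 = 0.51279.
So C = 273 × e^0.51279 = 273 × 1.66994 = 455.89 ppm.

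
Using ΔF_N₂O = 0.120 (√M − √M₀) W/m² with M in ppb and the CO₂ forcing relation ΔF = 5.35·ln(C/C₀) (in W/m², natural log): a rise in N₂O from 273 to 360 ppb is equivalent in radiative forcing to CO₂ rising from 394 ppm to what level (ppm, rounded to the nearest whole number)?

N₂O forcing: 0.120 × (√360 − √273) = 0.120 × (18.9737 − 16.5227) = 0.120 × 2.4510 = 0.29412 W/m².
Set 5.35 ln(C/394) = 0.29412: ln(C/394) = 0.29412/5.35 = 0.05498, so C = 394 × e^0.05498 = 394 × 1.05652 = 416.27 ppm.

C ≈ 416 ppm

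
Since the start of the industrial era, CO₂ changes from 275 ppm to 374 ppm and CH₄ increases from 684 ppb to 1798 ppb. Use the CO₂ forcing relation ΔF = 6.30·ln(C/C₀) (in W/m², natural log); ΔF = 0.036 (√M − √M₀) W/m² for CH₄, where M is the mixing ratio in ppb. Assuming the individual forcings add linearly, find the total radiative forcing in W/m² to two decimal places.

ΔF = 2.52 W/m²

CO₂: 6.30 × ln(374/275) = 6.30 × ln(1.36000) = 6.30 × 0.30748 = 1.9371 W/m².
CH₄: 0.036 × (√1798 − √684) = 0.036 × (42.4028 − 26.1534) = 0.036 × 16.2494 = 0.5850 W/m².
Total ΔF = 1.9371 + 0.5850 = 2.5221 W/m².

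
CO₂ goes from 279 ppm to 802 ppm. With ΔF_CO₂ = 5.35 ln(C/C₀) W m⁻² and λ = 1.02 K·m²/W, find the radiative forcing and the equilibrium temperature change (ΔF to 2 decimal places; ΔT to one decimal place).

CO₂: 5.35 × ln(802/279) = 5.35 × ln(2.87455) = 5.35 × 1.05590 = 5.6491 W/m².
ΔT = λ ΔF = 1.02 × 5.65 = 5.7630 K.

ΔF = 5.65 W/m²; ΔT = 5.8 K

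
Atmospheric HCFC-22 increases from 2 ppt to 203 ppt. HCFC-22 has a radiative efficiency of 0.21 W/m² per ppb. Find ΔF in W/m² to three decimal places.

ΔF = 0.042 W/m²

HCFC-22: Δ = 203 − 2 = 201 ppt = 0.201 ppb; ΔF = 0.21 × 0.201 = 0.0422 W/m².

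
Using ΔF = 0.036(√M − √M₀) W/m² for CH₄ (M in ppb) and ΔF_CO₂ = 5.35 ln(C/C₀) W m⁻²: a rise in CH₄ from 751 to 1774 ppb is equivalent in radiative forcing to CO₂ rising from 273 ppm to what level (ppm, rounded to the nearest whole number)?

C ≈ 301 ppm

CH₄ forcing: 0.036 × (√1774 − √751) = 0.036 × (42.1189 − 27.4044) = 0.036 × 14.7145 = 0.52972 W/m².
Set 5.35 ln(C/273) = 0.52972: ln(C/273) = 0.52972/5.35 = 0.09901, so C = 273 × e^0.09901 = 273 × 1.10408 = 301.41 ppm.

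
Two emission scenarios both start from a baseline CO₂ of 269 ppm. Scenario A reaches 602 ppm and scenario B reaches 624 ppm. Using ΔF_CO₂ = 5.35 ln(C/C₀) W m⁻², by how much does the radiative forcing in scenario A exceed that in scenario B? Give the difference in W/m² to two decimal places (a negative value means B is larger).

ΔF_A = 5.35 ln(602/269) = 5.35 × 0.80555 = 4.3097 W/m².
ΔF_B = 5.35 ln(624/269) = 5.35 × 0.84144 = 4.5017 W/m².
Difference: 4.3097 − 4.5017 = -0.1920 W/m².

ΔF_A − ΔF_B = -0.19 W/m²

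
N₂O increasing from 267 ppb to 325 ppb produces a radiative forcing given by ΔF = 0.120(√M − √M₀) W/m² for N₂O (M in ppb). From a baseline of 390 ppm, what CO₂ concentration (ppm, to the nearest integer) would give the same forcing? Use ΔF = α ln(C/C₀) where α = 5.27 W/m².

C ≈ 405 ppm

N₂O forcing: 0.120 × (√325 − √267) = 0.120 × (18.0278 − 16.3401) = 0.120 × 1.6877 = 0.20252 W/m².
Set 5.27 ln(C/390) = 0.20252: ln(C/390) = 0.20252/5.27 = 0.03843, so C = 390 × e^0.03843 = 390 × 1.03918 = 405.28 ppm.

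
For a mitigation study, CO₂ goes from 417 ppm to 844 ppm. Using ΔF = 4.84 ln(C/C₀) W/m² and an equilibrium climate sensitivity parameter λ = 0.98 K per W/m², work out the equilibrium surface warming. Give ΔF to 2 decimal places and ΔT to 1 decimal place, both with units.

ΔF = 3.41 W/m²; ΔT = 3.3 K

CO₂: 4.84 × ln(844/417) = 4.84 × ln(2.02398) = 4.84 × 0.70507 = 3.4125 W/m².
ΔT = λ ΔF = 0.98 × 3.41 = 3.3418 K.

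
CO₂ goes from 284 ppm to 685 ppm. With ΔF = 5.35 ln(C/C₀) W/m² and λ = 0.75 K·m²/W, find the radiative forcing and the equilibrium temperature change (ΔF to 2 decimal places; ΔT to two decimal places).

CO₂: 5.35 × ln(685/284) = 5.35 × ln(2.41197) = 5.35 × 0.88044 = 4.7104 W/m².
ΔT = λ ΔF = 0.75 × 4.71 = 3.5325 K.

ΔF = 4.71 W/m²; ΔT = 3.53 K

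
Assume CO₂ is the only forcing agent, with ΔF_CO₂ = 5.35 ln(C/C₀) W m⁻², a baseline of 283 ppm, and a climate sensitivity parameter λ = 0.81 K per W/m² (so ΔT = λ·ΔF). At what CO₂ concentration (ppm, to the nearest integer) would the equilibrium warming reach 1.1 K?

Required forcing: ΔF = ΔT/λ = 1.1/0.81 = 1.3580 W/m².
Then ln(C/283) = ΔF/5.35 = 1.3580/5.35 = 0.25383.
So C = 283 × e^0.25383 = 283 × 1.28895 = 364.77 ppm.

C ≈ 365 ppm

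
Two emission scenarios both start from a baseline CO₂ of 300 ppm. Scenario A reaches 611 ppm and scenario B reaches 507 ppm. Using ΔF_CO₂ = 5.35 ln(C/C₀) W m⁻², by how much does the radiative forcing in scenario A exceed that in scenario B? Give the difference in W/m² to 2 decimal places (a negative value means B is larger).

ΔF_A = 5.35 ln(611/300) = 5.35 × 0.71131 = 3.8055 W/m².
ΔF_B = 5.35 ln(507/300) = 5.35 × 0.52473 = 2.8073 W/m².
Difference: 3.8055 − 2.8073 = 0.9982 W/m².

ΔF_A − ΔF_B = 1.00 W/m²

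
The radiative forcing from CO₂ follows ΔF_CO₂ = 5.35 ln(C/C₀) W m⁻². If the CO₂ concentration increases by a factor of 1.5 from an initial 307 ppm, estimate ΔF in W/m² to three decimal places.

Because the forcing depends only on the ratio C/C₀, the initial concentration does not enter.
ΔF = 5.35 × ln(1.5) = 5.35 × 0.40547 = 2.1693 W/m².

ΔF = 2.169 W/m²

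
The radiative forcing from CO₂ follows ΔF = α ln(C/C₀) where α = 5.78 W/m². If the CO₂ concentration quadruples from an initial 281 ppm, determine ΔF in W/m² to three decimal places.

ΔF = 8.013 W/m²

ΔF = 5.78 × ln(4) = 5.78 × 1.38629 = 8.0128 W/m².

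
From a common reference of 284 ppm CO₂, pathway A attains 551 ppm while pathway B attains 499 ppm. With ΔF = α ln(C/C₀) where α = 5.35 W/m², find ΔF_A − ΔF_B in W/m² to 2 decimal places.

ΔF_A − ΔF_B = 0.53 W/m²

ΔF_A = 5.35 ln(551/284) = 5.35 × 0.66276 = 3.5458 W/m².
ΔF_B = 5.35 ln(499/284) = 5.35 × 0.56363 = 3.0154 W/m².
Difference: 3.5458 − 3.0154 = 0.5304 W/m².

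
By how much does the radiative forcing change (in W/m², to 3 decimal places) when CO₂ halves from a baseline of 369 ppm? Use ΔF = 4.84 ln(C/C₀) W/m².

ΔF = 4.84 × ln(0.5) = 4.84 × -0.69315 = -3.3548 W/m².

ΔF = -3.355 W/m²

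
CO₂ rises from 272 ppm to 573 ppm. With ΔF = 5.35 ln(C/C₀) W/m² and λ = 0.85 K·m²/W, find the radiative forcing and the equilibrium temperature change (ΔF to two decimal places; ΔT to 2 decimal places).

CO₂: 5.35 × ln(573/272) = 5.35 × ln(2.10662) = 5.35 × 0.74508 = 3.9862 W/m².
ΔT = λ ΔF = 0.85 × 3.99 = 3.3915 K.

ΔF = 3.99 W/m²; ΔT = 3.39 K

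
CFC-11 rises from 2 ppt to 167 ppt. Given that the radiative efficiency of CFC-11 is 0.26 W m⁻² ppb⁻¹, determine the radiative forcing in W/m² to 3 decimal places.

ΔF = 0.043 W/m²

CFC-11: Δ = 167 − 2 = 165 ppt = 0.165 ppb; ΔF = 0.26 × 0.165 = 0.0429 W/m².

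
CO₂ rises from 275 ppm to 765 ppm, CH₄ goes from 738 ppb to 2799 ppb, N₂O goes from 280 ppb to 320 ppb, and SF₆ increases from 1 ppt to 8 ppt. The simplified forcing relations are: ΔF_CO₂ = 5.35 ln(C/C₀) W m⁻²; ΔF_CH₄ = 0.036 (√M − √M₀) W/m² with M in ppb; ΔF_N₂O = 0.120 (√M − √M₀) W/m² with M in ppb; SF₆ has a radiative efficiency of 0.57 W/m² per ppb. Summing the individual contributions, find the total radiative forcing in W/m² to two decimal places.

CO₂: 5.35 × ln(765/275) = 5.35 × ln(2.78182) = 5.35 × 1.02311 = 5.4736 W/m².
CH₄: 0.036 × (√2799 − √738) = 0.036 × (52.9056 − 27.1662) = 0.036 × 25.7394 = 0.9266 W/m².
N₂O: 0.120 × (√320 − √280) = 0.120 × (17.8885 − 16.7332) = 0.120 × 1.1553 = 0.1386 W/m².
SF₆: Δ = 8 − 1 = 7 ppt = 0.007 ppb; ΔF = 0.57 × 0.007 = 0.0040 W/m².
Total ΔF = 5.4736 + 0.9266 + 0.1386 + 0.0040 = 6.5428 W/m².

ΔF = 6.54 W/m²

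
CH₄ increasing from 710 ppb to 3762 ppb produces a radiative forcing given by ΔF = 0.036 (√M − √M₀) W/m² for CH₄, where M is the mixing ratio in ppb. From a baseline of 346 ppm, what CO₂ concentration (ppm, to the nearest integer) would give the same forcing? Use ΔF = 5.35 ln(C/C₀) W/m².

C ≈ 437 ppm

CH₄ forcing: 0.036 × (√3762 − √710) = 0.036 × (61.3351 − 26.6458) = 0.036 × 34.6893 = 1.24881 W/m².
Set 5.35 ln(C/346) = 1.24881: ln(C/346) = 1.24881/5.35 = 0.23342, so C = 346 × e^0.23342 = 346 × 1.26291 = 436.97 ppm.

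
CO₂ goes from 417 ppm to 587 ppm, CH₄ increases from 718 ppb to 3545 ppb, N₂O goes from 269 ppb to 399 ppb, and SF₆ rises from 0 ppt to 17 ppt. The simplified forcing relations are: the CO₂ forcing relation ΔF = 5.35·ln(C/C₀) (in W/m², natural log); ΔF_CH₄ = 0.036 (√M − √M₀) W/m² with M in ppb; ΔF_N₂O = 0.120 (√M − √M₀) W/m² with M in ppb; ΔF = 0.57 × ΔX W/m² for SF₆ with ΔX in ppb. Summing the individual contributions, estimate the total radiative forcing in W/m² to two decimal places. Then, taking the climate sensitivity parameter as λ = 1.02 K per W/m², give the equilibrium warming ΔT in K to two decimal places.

CO₂: 5.35 × ln(587/417) = 5.35 × ln(1.40767) = 5.35 × 0.34194 = 1.8294 W/m².
CH₄: 0.036 × (√3545 − √718) = 0.036 × (59.5399 − 26.7955) = 0.036 × 32.7444 = 1.1788 W/m².
N₂O: 0.120 × (√399 − √269) = 0.120 × (19.9750 − 16.4012) = 0.120 × 3.5738 = 0.4289 W/m².
SF₆: Δ = 17 − 0 = 17 ppt = 0.017 ppb; ΔF = 0.57 × 0.017 = 0.0097 W/m².
Total ΔF = 1.8294 + 1.1788 + 0.4289 + 0.0097 = 3.4468 W/m².
ΔT = λ ΔF = 1.02 × 3.45 = 3.5190 K.

ΔF = 3.45 W/m²; ΔT = 3.52 K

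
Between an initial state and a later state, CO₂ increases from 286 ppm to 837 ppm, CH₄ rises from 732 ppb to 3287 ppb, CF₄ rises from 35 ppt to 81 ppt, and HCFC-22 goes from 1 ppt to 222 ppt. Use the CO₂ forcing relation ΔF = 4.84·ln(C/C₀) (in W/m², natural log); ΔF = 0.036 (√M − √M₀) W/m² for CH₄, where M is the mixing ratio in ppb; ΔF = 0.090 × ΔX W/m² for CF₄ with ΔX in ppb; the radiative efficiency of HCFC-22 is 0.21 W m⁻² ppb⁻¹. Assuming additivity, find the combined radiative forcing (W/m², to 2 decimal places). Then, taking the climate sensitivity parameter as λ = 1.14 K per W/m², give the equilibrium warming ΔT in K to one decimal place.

CO₂: 4.84 × ln(837/286) = 4.84 × ln(2.92657) = 4.84 × 1.07383 = 5.1973 W/m².
CH₄: 0.036 × (√3287 − √732) = 0.036 × (57.3324 − 27.0555) = 0.036 × 30.2769 = 1.0900 W/m².
CF₄: Δ = 81 − 35 = 46 ppt = 0.046 ppb; ΔF = 0.090 × 0.046 = 0.0041 W/m².
HCFC-22: Δ = 222 − 1 = 221 ppt = 0.221 ppb; ΔF = 0.21 × 0.221 = 0.0464 W/m².
Total ΔF = 5.1973 + 1.0900 + 0.0041 + 0.0464 = 6.3378 W/m².
ΔT = λ ΔF = 1.14 × 6.34 = 7.2276 K.

ΔF = 6.34 W/m²; ΔT = 7.2 K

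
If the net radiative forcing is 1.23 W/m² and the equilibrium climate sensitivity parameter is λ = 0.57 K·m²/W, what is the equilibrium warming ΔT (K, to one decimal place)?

ΔT = λ ΔF = 0.57 × 1.23 = 0.7011 K.

ΔT = 0.7 K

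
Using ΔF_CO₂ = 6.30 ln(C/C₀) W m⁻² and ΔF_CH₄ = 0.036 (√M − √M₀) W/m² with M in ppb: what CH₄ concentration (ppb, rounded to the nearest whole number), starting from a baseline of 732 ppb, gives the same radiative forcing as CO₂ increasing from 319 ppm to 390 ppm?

M ≈ 3872 ppb

CO₂ forcing: 6.30 × ln(390/319) = 6.30 × 0.200956 = 1.26602 W/m².
Set 0.036(√M − √732) = 1.26602: √M = 1.26602/0.036 + √732 = 35.1672 + 27.0555 = 62.2227.
M = (62.2227)² = 3871.66 ppb.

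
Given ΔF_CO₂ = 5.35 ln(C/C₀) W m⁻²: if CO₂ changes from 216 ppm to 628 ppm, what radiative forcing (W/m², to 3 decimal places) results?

CO₂: 5.35 × ln(628/216) = 5.35 × ln(2.90741) = 5.35 × 1.06726 = 5.7098 W/m².

ΔF = 5.710 W/m²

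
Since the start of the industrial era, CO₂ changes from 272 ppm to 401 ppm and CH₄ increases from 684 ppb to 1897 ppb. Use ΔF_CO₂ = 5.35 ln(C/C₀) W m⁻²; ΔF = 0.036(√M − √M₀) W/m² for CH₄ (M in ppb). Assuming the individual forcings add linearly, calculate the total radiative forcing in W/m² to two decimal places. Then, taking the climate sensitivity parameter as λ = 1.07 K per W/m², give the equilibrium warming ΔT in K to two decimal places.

CO₂: 5.35 × ln(401/272) = 5.35 × ln(1.47426) = 5.35 × 0.38816 = 2.0767 W/m².
CH₄: 0.036 × (√1897 − √684) = 0.036 × (43.5546 − 26.1534) = 0.036 × 17.4012 = 0.6264 W/m².
Total ΔF = 2.0767 + 0.6264 = 2.7031 W/m².
ΔT = λ ΔF = 1.07 × 2.70 = 2.8890 K.

ΔF = 2.70 W/m²; ΔT = 2.89 K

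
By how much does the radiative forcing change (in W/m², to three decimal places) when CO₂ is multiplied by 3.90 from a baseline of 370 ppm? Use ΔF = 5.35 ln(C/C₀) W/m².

ΔF = 5.35 × ln(3.90) = 5.35 × 1.36098 = 7.2812 W/m².

ΔF = 7.281 W/m²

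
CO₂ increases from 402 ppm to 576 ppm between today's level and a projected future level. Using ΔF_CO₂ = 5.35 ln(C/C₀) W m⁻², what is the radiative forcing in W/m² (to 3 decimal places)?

CO₂: 5.35 × ln(576/402) = 5.35 × ln(1.43284) = 5.35 × 0.35966 = 1.9242 W/m².

ΔF = 1.924 W/m²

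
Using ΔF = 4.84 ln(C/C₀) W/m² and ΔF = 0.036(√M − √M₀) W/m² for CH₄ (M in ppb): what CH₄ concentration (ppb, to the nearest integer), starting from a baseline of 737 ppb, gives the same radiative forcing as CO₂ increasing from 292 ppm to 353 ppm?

CO₂ forcing: 4.84 × ln(353/292) = 4.84 × 0.189714 = 0.91822 W/m².
Set 0.036(√M − √737) = 0.91822: √M = 0.91822/0.036 + √737 = 25.5061 + 27.1477 = 52.6538.
M = (52.6538)² = 2772.42 ppb.

M ≈ 2772 ppb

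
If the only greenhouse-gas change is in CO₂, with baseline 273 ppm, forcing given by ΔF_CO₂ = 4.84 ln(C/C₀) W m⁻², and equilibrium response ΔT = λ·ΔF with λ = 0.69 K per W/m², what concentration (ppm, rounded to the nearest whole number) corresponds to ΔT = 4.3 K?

Required forcing: ΔF = ΔT/λ = 4.3/0.69 = 6.2319 W/m².
Then ln(C/273) = ΔF/4.84 = 6.2319/4.84 = 1.28758.
So C = 273 × e^1.28758 = 273 × 3.62401 = 989.35 ppm.

C ≈ 989 ppm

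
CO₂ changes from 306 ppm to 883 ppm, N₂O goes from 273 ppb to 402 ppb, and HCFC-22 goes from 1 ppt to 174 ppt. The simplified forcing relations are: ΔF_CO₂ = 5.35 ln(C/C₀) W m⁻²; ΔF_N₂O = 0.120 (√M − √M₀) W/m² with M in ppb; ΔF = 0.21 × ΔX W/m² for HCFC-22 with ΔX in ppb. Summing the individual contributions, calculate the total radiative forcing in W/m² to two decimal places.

ΔF = 6.13 W/m²

CO₂: 5.35 × ln(883/306) = 5.35 × ln(2.88562) = 5.35 × 1.05974 = 5.6696 W/m².
N₂O: 0.120 × (√402 − √273) = 0.120 × (20.0499 − 16.5227) = 0.120 × 3.5272 = 0.4233 W/m².
HCFC-22: Δ = 174 − 1 = 173 ppt = 0.173 ppb; ΔF = 0.21 × 0.173 = 0.0363 W/m².
Total ΔF = 5.6696 + 0.4233 + 0.0363 = 6.1292 W/m².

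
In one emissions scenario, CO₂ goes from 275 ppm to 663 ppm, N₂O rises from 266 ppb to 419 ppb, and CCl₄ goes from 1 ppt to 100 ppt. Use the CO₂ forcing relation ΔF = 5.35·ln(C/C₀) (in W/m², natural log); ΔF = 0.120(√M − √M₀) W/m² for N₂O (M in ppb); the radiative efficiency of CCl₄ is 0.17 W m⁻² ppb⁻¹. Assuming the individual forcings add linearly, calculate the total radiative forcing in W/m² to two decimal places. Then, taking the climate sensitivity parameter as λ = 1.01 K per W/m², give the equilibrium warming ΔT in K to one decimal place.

ΔF = 5.22 W/m²; ΔT = 5.3 K

CO₂: 5.35 × ln(663/275) = 5.35 × ln(2.41091) = 5.35 × 0.88000 = 4.7080 W/m².
N₂O: 0.120 × (√419 − √266) = 0.120 × (20.4695 − 16.3095) = 0.120 × 4.1600 = 0.4992 W/m².
CCl₄: Δ = 100 − 1 = 99 ppt = 0.099 ppb; ΔF = 0.17 × 0.099 = 0.0168 W/m².
Total ΔF = 4.7080 + 0.4992 + 0.0168 = 5.2240 W/m².
ΔT = λ ΔF = 1.01 × 5.22 = 5.2722 K.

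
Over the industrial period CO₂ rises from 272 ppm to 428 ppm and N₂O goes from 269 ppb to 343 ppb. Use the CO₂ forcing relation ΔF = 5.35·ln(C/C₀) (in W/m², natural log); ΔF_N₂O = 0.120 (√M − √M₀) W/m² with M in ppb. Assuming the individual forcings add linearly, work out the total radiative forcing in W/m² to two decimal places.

CO₂: 5.35 × ln(428/272) = 5.35 × ln(1.57353) = 5.35 × 0.45332 = 2.4253 W/m².
N₂O: 0.120 × (√343 − √269) = 0.120 × (18.5203 − 16.4012) = 0.120 × 2.1191 = 0.2543 W/m².
Total ΔF = 2.4253 + 0.2543 = 2.6796 W/m².

ΔF = 2.68 W/m²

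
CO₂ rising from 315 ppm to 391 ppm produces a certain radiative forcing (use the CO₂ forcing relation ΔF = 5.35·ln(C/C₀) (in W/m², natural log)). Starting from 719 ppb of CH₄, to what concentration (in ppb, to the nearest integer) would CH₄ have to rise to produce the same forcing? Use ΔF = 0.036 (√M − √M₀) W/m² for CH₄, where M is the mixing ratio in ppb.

M ≈ 3473 ppb

CO₂ forcing: 5.35 × ln(391/315) = 5.35 × 0.216135 = 1.15632 W/m².
Set 0.036(√M − √719) = 1.15632: √M = 1.15632/0.036 + √719 = 32.1200 + 26.8142 = 58.9342.
M = (58.9342)² = 3473.24 ppb.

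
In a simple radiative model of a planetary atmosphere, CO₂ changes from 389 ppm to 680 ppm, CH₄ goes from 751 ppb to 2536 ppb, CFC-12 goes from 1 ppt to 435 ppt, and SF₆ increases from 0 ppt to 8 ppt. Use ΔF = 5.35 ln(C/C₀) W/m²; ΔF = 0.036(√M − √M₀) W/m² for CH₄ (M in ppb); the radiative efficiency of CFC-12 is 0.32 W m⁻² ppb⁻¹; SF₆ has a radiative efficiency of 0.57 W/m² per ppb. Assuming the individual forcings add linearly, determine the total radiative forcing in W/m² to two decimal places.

ΔF = 3.96 W/m²

CO₂: 5.35 × ln(680/389) = 5.35 × ln(1.74807) = 5.35 × 0.55851 = 2.9880 W/m².
CH₄: 0.036 × (√2536 − √751) = 0.036 × (50.3587 − 27.4044) = 0.036 × 22.9543 = 0.8264 W/m².
CFC-12: Δ = 435 − 1 = 434 ppt = 0.434 ppb; ΔF = 0.32 × 0.434 = 0.1389 W/m².
SF₆: Δ = 8 − 0 = 8 ppt = 0.008 ppb; ΔF = 0.57 × 0.008 = 0.0046 W/m².
Total ΔF = 2.9880 + 0.8264 + 0.1389 + 0.0046 = 3.9579 W/m².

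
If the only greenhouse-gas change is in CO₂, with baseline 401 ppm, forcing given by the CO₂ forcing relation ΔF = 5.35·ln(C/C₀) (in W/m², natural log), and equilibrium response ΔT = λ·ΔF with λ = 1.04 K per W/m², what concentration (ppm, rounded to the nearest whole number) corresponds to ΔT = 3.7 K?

C ≈ 780 ppm

Required forcing: ΔF = ΔT/λ = 3.7/1.04 = 3.5577 W/m².
Then ln(C/401) = ΔF/5.35 = 3.5577/5.35 = 0.66499.
So C = 401 × e^0.66499 = 401 × 1.94447 = 779.73 ppm.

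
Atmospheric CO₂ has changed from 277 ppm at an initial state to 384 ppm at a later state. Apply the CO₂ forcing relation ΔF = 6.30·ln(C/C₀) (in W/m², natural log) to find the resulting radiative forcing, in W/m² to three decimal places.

ΔF = 2.058 W/m²

CO₂: 6.30 × ln(384/277) = 6.30 × ln(1.38628) = 6.30 × 0.32662 = 2.0577 W/m².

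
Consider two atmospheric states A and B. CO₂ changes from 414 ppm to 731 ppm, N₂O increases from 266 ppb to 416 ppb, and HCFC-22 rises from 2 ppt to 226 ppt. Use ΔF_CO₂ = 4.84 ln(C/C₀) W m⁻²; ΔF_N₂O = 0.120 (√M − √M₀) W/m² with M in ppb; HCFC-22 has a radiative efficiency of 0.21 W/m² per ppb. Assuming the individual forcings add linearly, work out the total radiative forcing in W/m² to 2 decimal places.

ΔF = 3.29 W/m²

CO₂: 4.84 × ln(731/414) = 4.84 × ln(1.76570) = 4.84 × 0.56855 = 2.7518 W/m².
N₂O: 0.120 × (√416 − √266) = 0.120 × (20.3961 − 16.3095) = 0.120 × 4.0866 = 0.4904 W/m².
HCFC-22: Δ = 226 − 2 = 224 ppt = 0.224 ppb; ΔF = 0.21 × 0.224 = 0.0470 W/m².
Total ΔF = 2.7518 + 0.4904 + 0.0470 = 3.2892 W/m².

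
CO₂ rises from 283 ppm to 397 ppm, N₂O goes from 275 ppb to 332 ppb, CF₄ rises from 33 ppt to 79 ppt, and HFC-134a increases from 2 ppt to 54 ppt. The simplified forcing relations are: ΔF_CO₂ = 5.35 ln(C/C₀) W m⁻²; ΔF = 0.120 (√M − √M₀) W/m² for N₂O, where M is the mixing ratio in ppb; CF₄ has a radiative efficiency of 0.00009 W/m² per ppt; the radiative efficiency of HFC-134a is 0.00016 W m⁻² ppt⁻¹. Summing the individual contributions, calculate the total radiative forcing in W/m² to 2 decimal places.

ΔF = 2.02 W/m²

CO₂: 5.35 × ln(397/283) = 5.35 × ln(1.40283) = 5.35 × 0.33849 = 1.8109 W/m².
N₂O: 0.120 × (√332 − √275) = 0.120 × (18.2209 − 16.5831) = 0.120 × 1.6378 = 0.1965 W/m².
CF₄: ΔF = 0.00009 × (79 − 33) = 0.00009 × 46 = 0.0041 W/m².
HFC-134a: ΔF = 0.00016 × (54 − 2) = 0.00016 × 52 = 0.0083 W/m².
Total ΔF = 1.8109 + 0.1965 + 0.0041 + 0.0083 = 2.0198 W/m².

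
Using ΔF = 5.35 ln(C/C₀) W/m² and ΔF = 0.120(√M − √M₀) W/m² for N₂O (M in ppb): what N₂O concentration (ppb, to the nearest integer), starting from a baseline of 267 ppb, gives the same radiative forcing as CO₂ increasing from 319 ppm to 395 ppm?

M ≈ 669 ppb

CO₂ forcing: 5.35 × ln(395/319) = 5.35 × 0.213695 = 1.14327 W/m².
Set 0.120(√M − √267) = 1.14327: √M = 1.14327/0.120 + √267 = 9.5273 + 16.3401 = 25.8674.
M = (25.8674)² = 669.12 ppb.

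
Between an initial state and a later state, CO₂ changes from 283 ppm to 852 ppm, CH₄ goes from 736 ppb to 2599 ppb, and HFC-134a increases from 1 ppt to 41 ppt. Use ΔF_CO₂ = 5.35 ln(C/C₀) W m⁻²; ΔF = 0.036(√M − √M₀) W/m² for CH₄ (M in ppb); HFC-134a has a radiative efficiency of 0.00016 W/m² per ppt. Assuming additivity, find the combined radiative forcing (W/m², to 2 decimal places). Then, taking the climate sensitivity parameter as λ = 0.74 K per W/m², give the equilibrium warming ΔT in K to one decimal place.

ΔF = 6.76 W/m²; ΔT = 5.0 K

CO₂: 5.35 × ln(852/283) = 5.35 × ln(3.01060) = 5.35 × 1.10214 = 5.8964 W/m².
CH₄: 0.036 × (√2599 − √736) = 0.036 × (50.9804 − 27.1293) = 0.036 × 23.8511 = 0.8586 W/m².
HFC-134a: ΔF = 0.00016 × (41 − 1) = 0.00016 × 40 = 0.0064 W/m².
Total ΔF = 5.8964 + 0.8586 + 0.0064 = 6.7614 W/m².
ΔT = λ ΔF = 0.74 × 6.76 = 5.0024 K.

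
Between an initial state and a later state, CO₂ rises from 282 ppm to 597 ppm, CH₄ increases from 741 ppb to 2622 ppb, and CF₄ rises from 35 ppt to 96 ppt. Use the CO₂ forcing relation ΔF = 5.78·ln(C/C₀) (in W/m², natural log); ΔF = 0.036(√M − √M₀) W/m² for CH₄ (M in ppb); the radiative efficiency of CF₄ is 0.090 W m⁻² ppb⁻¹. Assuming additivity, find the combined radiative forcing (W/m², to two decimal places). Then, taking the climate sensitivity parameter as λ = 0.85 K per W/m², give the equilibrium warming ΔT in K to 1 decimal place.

ΔF = 5.20 W/m²; ΔT = 4.4 K

CO₂: 5.78 × ln(597/282) = 5.78 × ln(2.11702) = 5.78 × 0.75001 = 4.3351 W/m².
CH₄: 0.036 × (√2622 − √741) = 0.036 × (51.2055 − 27.2213) = 0.036 × 23.9842 = 0.8634 W/m².
CF₄: Δ = 96 − 35 = 61 ppt = 0.061 ppb; ΔF = 0.090 × 0.061 = 0.0055 W/m².
Total ΔF = 4.3351 + 0.8634 + 0.0055 = 5.2040 W/m².
ΔT = λ ΔF = 0.85 × 5.20 = 4.4200 K.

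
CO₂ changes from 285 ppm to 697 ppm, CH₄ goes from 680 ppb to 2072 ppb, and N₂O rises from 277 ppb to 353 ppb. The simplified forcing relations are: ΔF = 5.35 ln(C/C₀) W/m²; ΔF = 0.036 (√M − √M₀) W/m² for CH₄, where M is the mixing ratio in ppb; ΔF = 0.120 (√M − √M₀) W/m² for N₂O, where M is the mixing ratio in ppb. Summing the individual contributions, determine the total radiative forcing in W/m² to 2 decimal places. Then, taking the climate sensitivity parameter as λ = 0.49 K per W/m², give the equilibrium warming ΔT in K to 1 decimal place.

ΔF = 5.74 W/m²; ΔT = 2.8 K

CO₂: 5.35 × ln(697/285) = 5.35 × ln(2.44561) = 5.35 × 0.89429 = 4.7845 W/m².
CH₄: 0.036 × (√2072 − √680) = 0.036 × (45.5192 − 26.0768) = 0.036 × 19.4424 = 0.6999 W/m².
N₂O: 0.120 × (√353 − √277) = 0.120 × (18.7883 − 16.6433) = 0.120 × 2.1450 = 0.2574 W/m².
Total ΔF = 4.7845 + 0.6999 + 0.2574 = 5.7418 W/m².
ΔT = λ ΔF = 0.49 × 5.74 = 2.8126 K.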